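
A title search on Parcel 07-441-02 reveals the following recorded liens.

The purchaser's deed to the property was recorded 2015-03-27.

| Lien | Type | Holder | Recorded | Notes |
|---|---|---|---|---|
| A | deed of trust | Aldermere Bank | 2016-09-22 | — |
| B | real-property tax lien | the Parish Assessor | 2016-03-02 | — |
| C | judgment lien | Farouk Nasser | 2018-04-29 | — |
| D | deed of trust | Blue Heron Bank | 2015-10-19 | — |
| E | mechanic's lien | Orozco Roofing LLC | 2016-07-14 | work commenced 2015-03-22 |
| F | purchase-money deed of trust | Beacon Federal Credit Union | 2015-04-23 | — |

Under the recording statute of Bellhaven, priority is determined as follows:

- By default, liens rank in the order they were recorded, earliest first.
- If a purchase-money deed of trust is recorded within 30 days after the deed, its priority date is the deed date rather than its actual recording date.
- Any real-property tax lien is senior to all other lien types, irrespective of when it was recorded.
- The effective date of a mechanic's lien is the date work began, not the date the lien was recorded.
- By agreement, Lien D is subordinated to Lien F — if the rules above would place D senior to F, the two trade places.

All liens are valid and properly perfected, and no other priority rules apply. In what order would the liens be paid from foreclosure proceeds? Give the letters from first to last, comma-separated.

B, E, F, D, A, C

Effective dates: E is treated as recorded 2015-03-22, the work-commencement date; F relates back to the deed date 2015-03-27.
B, as a real-property tax lien, has superpriority and ranks first.
Ordering the rest by effective date: E (2015-03-22), F (2015-03-27), D (2015-10-19), A (2016-09-22), C (2018-04-29).
D is already junior to F, so the subordination agreement changes nothing.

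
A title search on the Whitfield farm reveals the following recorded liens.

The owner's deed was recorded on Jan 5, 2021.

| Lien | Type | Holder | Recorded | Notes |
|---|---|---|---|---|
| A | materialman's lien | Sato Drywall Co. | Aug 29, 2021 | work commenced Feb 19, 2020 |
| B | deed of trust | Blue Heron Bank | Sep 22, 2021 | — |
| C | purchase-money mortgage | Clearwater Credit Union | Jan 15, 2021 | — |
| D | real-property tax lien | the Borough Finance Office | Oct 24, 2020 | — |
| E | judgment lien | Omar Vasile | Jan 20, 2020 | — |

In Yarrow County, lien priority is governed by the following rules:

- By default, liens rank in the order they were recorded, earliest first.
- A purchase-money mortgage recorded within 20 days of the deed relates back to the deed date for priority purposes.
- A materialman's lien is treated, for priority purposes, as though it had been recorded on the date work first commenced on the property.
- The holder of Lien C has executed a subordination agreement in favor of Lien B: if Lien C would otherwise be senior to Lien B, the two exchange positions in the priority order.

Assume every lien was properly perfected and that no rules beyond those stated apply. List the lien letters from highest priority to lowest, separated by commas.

E, A, D, B, C

First, effective dates: A's effective date is Feb 19, 2020, when work began; C's effective date is the deed date, Jan 5, 2021.
By effective date, earliest first: E (Jan 20, 2020), A (Feb 19, 2020), D (Oct 24, 2020), C (Jan 5, 2021), B (Sep 22, 2021).
The subordination applies — C was senior to B — so C and B swap.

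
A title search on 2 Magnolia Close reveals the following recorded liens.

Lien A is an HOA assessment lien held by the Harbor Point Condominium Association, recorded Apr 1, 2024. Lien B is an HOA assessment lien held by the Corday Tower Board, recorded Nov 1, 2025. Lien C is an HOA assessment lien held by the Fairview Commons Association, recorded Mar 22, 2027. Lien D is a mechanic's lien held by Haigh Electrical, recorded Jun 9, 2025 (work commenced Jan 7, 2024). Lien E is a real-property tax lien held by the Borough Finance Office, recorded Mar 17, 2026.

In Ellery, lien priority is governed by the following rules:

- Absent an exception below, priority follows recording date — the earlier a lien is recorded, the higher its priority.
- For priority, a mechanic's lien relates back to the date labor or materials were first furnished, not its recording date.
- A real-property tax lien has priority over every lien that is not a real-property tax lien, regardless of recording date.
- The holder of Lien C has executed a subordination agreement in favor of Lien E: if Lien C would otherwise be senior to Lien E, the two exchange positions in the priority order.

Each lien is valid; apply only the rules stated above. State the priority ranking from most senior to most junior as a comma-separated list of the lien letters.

E, D, A, B, C

First, effective dates: D's effective date is Jan 7, 2024, when work began.
As a real-property tax lien, E is senior to every other lien.
The other liens, earliest effective date first: D (Jan 7, 2024), A (Apr 1, 2024), B (Nov 1, 2025), C (Mar 22, 2027).
Since C is not senior to E, the subordination leaves the order unchanged.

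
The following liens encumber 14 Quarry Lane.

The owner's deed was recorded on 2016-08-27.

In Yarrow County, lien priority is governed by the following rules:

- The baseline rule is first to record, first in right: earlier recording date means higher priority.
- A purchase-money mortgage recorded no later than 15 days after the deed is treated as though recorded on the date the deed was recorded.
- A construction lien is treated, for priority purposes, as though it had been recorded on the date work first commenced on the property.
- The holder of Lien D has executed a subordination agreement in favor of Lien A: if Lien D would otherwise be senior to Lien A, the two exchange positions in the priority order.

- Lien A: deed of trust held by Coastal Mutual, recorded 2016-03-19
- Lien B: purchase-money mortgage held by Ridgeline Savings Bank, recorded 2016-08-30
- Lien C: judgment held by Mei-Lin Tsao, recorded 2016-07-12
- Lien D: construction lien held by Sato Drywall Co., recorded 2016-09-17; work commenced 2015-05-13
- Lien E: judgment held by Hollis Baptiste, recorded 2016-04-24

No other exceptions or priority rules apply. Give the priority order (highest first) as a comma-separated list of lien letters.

A, D, E, C, B

Adjusting effective dates: B's effective date is the deed date, 2016-08-27; D relates back to 2015-05-13 (work commenced).
By effective date: D (2015-05-13), A (2016-03-19), E (2016-04-24), C (2016-07-12), B (2016-08-27).
D is senior to A before the subordination, so the two trade places.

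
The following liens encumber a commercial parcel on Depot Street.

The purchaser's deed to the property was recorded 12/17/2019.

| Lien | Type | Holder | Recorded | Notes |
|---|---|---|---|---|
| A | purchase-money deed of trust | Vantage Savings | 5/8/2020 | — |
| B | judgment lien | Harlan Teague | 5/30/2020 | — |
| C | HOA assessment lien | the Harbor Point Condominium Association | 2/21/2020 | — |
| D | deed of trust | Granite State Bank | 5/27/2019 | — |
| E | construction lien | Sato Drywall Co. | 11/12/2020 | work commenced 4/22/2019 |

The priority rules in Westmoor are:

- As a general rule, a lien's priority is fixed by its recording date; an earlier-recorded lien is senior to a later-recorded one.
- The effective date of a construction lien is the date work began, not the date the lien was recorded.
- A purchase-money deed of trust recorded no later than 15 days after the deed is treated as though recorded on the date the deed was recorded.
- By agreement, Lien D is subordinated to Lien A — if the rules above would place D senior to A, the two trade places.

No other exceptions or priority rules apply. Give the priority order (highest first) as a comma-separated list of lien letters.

E, A, C, D, B

Effective dates: A was recorded 143 days after the deed, outside the 15-day window, so it keeps its recording date; E is treated as recorded 4/22/2019, the work-commencement date.
By effective date, earliest first: E (4/22/2019), D (5/27/2019), C (2/21/2020), A (5/8/2020), B (5/30/2020).
D is senior to A before the subordination, so the two trade places.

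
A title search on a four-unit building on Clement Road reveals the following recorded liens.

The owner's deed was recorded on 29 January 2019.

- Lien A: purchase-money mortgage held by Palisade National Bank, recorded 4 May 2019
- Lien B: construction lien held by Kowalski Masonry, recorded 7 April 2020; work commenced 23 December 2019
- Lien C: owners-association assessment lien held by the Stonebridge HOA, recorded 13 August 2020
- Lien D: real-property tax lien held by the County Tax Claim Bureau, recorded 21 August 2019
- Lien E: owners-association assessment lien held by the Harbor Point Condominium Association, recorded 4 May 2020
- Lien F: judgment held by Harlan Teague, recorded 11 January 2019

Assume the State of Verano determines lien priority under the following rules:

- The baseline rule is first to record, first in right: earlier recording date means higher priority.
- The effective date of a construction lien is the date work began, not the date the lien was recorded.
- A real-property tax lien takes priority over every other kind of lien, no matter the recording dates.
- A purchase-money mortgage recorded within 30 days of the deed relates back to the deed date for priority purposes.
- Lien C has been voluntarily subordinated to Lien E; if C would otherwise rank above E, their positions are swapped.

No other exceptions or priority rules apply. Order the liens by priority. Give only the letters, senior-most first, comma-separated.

First, effective dates: A missed the 30-day window (95 days after the deed), so its recording date stands; B is treated as recorded 23 December 2019, the work-commencement date.
D is a real-property tax lien, so it outranks all other liens regardless of date.
Remaining liens by effective date: F (11 January 2019), A (4 May 2019), B (23 December 2019), E (4 May 2020), C (13 August 2020).
C is already junior to E, so the subordination agreement changes nothing.

D, F, A, B, E, C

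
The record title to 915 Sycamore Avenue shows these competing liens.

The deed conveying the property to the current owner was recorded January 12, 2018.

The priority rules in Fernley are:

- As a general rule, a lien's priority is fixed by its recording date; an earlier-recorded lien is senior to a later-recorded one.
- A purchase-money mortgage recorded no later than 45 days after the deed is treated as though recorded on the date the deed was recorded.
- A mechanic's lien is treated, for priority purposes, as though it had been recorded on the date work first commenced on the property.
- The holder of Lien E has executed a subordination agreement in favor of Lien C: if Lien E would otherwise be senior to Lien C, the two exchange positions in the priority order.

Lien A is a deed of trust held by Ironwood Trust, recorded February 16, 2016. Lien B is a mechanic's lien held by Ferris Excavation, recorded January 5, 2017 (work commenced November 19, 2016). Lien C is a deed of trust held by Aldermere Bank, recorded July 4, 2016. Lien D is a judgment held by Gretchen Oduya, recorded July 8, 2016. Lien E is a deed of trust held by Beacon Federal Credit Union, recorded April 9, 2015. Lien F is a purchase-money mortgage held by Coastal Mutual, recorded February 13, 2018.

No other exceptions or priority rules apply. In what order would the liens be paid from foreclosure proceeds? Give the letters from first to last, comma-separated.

C, A, E, D, B, F

Adjusting effective dates: B is treated as recorded November 19, 2016, the work-commencement date; F was recorded within the 45-day window, so its effective date is the deed date January 12, 2018.
By effective date: E (April 9, 2015), A (February 16, 2016), C (July 4, 2016), D (July 8, 2016), B (November 19, 2016), F (January 12, 2018).
Because E would otherwise rank above C, the subordination swaps them.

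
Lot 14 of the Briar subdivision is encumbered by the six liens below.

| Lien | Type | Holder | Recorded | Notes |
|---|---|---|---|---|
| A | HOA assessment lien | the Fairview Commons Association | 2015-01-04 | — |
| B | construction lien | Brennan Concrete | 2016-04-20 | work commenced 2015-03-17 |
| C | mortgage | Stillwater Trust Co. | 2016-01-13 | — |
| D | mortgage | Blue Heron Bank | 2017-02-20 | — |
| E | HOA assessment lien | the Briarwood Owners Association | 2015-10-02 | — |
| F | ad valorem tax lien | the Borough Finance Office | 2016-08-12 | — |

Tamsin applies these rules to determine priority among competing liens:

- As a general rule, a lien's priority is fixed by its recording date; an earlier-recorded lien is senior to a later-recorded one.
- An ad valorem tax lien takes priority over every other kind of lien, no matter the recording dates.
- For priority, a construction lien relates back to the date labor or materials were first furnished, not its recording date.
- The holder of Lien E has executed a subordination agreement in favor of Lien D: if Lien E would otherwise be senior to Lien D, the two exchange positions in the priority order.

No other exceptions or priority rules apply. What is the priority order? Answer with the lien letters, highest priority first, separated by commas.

F, A, B, D, C, E

First, effective dates: B is treated as recorded 2015-03-17, the work-commencement date.
F is an ad valorem tax lien, so it outranks all other liens regardless of date.
Ordering the rest by effective date: A (2015-01-04), B (2015-03-17), E (2015-10-02), C (2016-01-13), D (2017-02-20).
Because E would otherwise rank above D, the subordination swaps them.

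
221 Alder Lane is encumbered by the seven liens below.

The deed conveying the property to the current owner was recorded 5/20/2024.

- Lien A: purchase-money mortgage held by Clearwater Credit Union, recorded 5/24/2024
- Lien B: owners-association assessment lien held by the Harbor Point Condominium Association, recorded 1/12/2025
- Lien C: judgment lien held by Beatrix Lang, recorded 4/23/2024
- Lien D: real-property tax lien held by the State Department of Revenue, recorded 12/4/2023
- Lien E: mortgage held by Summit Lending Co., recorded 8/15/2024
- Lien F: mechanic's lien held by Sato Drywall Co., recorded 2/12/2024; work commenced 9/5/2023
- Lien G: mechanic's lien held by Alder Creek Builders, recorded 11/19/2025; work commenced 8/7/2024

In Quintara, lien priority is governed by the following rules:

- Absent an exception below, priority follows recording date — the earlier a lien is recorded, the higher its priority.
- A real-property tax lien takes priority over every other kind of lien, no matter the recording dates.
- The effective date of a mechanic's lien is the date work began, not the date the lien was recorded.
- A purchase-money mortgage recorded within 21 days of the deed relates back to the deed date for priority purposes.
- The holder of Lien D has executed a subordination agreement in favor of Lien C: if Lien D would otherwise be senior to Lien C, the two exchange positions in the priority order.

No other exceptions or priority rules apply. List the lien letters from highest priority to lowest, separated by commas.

C, F, D, A, G, E, B

Effective dates after the stated exceptions: A relates back to the deed date 5/20/2024; F is treated as recorded 9/5/2023, the work-commencement date; G is treated as recorded 8/7/2024, the work-commencement date.
D is a real-property tax lien and takes priority over every other lien.
Ordering the rest by effective date: F (9/5/2023), C (4/23/2024), A (5/20/2024), G (8/7/2024), E (8/15/2024), B (1/12/2025).
D is senior to C before the subordination, so the two trade places.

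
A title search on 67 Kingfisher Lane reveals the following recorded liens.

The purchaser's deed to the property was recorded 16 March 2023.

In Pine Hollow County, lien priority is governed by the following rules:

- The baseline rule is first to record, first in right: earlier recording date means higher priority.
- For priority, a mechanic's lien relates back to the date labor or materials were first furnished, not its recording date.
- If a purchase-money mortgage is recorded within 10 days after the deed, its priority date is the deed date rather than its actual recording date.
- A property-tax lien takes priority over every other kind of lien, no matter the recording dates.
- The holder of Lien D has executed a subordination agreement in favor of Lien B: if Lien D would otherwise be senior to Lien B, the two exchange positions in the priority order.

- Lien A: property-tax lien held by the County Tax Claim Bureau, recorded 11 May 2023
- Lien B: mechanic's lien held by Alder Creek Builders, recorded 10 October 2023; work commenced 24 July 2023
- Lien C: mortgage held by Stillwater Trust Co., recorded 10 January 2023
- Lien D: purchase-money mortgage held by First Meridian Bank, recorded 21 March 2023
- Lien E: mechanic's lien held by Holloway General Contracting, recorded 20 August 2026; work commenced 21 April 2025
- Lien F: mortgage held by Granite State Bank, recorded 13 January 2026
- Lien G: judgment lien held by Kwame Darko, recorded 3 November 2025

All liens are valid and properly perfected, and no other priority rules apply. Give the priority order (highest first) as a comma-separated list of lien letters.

Effective dates: B is treated as recorded 24 July 2023, the work-commencement date; D was recorded within the 10-day window, so its effective date is the deed date 16 March 2023; E's effective date is 21 April 2025, when work began.
A is a property-tax lien, so it outranks all other liens regardless of date.
The other liens, earliest effective date first: C (10 January 2023), D (16 March 2023), B (24 July 2023), E (21 April 2025), G (3 November 2025), F (13 January 2026).
Because D would otherwise rank above B, the subordination swaps them.

A, C, B, D, E, G, F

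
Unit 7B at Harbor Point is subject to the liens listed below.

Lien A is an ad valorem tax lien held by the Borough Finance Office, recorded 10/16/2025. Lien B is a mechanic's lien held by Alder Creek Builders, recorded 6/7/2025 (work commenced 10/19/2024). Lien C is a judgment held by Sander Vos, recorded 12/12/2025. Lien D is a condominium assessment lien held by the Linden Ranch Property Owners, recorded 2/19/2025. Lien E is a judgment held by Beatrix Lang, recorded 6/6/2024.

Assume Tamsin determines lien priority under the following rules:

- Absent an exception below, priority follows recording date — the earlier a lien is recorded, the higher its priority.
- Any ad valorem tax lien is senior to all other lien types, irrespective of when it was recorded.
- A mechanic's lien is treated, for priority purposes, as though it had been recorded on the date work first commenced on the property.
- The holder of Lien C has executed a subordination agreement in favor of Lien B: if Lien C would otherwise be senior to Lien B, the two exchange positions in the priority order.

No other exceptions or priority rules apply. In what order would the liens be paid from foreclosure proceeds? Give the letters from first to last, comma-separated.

First, effective dates: B relates back to 10/19/2024 (work commenced).
A is an ad valorem tax lien and takes priority over every other lien.
Remaining liens by effective date: E (6/6/2024), B (10/19/2024), D (2/19/2025), C (12/12/2025).
C is already junior to B, so the subordination agreement changes nothing.

A, E, B, D, C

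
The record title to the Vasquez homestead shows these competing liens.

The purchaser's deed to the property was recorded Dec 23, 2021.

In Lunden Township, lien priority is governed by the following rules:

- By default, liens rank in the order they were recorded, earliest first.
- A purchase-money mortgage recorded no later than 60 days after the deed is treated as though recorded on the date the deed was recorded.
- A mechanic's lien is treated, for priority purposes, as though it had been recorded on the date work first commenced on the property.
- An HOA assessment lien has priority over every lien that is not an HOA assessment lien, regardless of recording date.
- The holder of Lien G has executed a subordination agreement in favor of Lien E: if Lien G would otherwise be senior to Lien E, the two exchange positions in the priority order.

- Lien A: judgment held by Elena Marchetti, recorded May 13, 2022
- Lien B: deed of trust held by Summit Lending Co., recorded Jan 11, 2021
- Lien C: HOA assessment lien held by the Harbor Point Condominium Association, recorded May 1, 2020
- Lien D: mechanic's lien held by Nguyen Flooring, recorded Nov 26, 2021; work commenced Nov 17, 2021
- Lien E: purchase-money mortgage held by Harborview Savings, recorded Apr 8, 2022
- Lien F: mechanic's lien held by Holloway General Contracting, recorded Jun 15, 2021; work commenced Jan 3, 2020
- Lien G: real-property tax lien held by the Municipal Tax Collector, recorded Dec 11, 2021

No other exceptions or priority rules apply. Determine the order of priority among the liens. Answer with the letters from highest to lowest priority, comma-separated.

C, F, B, D, E, G, A

Effective dates: D relates back to Nov 17, 2021 (work commenced); E was recorded 106 days after the deed, outside the 60-day window, so it keeps its recording date; F relates back to Jan 3, 2020 (work commenced).
C is an HOA assessment lien and takes priority over every other lien.
Remaining liens by effective date: F (Jan 3, 2020), B (Jan 11, 2021), D (Nov 17, 2021), G (Dec 11, 2021), E (Apr 8, 2022), A (May 13, 2022).
Because G would otherwise rank above E, the subordination swaps them.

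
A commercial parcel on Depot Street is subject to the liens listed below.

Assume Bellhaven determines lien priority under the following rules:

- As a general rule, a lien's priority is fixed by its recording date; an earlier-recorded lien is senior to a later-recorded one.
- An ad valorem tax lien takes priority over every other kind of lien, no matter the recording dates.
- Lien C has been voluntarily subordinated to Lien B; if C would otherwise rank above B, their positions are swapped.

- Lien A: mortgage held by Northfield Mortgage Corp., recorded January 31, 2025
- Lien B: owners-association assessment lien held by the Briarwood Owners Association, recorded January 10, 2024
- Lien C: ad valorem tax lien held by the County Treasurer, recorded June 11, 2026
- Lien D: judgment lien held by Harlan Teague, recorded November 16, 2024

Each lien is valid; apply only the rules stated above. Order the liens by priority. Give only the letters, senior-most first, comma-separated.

C is an ad valorem tax lien, so it outranks all other liens regardless of date.
Among the remaining liens, by effective date: B (January 10, 2024), D (November 16, 2024), A (January 31, 2025).
The subordination applies — C was senior to B — so C and B swap.

B, C, D, A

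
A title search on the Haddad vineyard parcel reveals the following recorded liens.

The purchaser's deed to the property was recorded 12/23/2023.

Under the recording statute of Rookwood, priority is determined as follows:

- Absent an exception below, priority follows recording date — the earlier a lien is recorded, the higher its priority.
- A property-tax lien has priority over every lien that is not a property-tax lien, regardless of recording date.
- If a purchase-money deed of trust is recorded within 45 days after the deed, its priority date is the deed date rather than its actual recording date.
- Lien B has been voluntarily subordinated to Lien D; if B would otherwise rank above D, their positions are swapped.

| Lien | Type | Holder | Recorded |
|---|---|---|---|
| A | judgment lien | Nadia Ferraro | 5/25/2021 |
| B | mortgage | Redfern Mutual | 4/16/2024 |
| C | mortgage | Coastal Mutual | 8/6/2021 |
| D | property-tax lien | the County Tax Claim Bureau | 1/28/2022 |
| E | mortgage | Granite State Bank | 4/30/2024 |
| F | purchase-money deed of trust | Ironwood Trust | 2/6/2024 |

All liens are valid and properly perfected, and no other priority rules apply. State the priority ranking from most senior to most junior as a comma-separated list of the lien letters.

Effective dates after the stated exceptions: F relates back to the deed date 12/23/2023.
D is a property-tax lien, so it outranks all other liens regardless of date.
Ordering the rest by effective date: A (5/25/2021), C (8/6/2021), F (12/23/2023), B (4/16/2024), E (4/30/2024).
B already ranks below D; the subordination has no effect.

D, A, C, F, B, E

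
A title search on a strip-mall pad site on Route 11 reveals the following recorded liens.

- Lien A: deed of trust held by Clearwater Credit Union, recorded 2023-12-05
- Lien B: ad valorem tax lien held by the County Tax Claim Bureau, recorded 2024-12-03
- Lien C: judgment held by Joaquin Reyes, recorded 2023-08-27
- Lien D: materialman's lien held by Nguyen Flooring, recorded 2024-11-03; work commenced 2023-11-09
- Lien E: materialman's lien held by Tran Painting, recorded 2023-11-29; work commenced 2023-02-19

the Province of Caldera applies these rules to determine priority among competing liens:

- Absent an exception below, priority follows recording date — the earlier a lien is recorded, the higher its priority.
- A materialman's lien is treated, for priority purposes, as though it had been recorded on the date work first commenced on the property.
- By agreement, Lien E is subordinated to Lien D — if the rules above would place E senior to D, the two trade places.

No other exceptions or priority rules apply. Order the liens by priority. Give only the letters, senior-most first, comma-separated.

Effective dates after the stated exceptions: D relates back to 2023-11-09 (work commenced); E relates back to 2023-02-19 (work commenced).
Ordering by effective date: E (2023-02-19), C (2023-08-27), D (2023-11-09), A (2023-12-05), B (2024-12-03).
Because E would otherwise rank above D, the subordination swaps them.

D, C, E, A, B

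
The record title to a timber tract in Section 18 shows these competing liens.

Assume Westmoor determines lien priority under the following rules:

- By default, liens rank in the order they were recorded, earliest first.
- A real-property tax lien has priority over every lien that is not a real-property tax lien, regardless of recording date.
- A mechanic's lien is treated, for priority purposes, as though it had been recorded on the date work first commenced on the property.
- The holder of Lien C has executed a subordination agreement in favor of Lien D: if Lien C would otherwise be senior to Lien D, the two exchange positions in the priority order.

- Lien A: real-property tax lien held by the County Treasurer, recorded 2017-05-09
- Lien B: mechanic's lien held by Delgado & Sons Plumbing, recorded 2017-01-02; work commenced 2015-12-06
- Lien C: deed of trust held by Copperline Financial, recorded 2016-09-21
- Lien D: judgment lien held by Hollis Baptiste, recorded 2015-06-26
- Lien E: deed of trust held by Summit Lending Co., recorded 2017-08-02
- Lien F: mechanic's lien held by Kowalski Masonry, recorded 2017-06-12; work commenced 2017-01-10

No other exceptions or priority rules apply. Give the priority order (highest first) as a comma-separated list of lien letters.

A, D, B, C, F, E

Adjusting effective dates: B's effective date is 2015-12-06, when work began; F's effective date is 2017-01-10, when work began.
A, as a real-property tax lien, has superpriority and ranks first.
The other liens, earliest effective date first: D (2015-06-26), B (2015-12-06), C (2016-09-21), F (2017-01-10), E (2017-08-02).
Since C is not senior to D, the subordination leaves the order unchanged.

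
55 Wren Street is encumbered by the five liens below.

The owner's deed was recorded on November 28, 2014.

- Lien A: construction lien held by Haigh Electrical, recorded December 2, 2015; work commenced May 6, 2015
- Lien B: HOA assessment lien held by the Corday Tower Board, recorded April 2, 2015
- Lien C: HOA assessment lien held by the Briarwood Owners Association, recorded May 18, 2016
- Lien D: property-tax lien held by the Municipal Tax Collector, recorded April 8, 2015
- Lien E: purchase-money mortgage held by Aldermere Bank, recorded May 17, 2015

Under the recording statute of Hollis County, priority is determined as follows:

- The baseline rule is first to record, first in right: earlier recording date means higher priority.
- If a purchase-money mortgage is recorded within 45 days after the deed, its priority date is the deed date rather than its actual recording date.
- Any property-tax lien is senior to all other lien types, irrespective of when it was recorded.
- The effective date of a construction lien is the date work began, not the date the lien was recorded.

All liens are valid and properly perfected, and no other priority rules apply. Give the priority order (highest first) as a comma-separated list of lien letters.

First, effective dates: A is treated as recorded May 6, 2015, the work-commencement date; E was recorded 170 days after the deed — beyond 45 days — so no relation-back applies.
D, as a property-tax lien, has superpriority and ranks first.
Remaining liens by effective date: B (April 2, 2015), A (May 6, 2015), E (May 17, 2015), C (May 18, 2016).

D, B, A, E, C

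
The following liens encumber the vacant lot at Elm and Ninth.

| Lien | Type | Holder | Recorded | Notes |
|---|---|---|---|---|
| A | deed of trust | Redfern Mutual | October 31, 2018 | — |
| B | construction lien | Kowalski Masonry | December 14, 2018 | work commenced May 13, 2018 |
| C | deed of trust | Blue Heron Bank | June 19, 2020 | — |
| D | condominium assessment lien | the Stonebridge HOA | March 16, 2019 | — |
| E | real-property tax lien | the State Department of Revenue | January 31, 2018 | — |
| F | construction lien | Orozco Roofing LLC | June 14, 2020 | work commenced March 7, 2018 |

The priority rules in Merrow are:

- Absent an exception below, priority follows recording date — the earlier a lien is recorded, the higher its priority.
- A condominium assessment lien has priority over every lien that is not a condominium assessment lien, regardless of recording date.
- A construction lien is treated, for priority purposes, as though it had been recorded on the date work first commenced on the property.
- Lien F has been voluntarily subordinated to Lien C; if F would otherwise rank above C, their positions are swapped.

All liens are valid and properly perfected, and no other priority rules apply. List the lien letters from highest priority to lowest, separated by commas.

Effective dates after the stated exceptions: B's effective date is May 13, 2018, when work began; F is treated as recorded March 7, 2018, the work-commencement date.
D is a condominium assessment lien and takes priority over every other lien.
The other liens, earliest effective date first: E (January 31, 2018), F (March 7, 2018), B (May 13, 2018), A (October 31, 2018), C (June 19, 2020).
The subordination applies — F was senior to C — so F and C swap.

D, E, C, B, A, F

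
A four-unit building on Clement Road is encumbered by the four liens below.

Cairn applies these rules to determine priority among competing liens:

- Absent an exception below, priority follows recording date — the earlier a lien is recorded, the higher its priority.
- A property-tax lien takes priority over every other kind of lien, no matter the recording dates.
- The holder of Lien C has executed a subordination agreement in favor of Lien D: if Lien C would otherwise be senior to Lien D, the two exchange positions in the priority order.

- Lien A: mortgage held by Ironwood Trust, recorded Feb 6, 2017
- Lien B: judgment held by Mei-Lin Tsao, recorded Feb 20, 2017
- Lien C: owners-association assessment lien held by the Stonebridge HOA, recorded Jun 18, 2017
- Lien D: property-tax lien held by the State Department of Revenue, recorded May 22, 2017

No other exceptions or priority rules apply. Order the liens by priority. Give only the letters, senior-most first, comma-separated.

D is a property-tax lien and takes priority over every other lien.
Ordering the rest by effective date: A (Feb 6, 2017), B (Feb 20, 2017), C (Jun 18, 2017).
Since C is not senior to D, the subordination leaves the order unchanged.

D, A, B, C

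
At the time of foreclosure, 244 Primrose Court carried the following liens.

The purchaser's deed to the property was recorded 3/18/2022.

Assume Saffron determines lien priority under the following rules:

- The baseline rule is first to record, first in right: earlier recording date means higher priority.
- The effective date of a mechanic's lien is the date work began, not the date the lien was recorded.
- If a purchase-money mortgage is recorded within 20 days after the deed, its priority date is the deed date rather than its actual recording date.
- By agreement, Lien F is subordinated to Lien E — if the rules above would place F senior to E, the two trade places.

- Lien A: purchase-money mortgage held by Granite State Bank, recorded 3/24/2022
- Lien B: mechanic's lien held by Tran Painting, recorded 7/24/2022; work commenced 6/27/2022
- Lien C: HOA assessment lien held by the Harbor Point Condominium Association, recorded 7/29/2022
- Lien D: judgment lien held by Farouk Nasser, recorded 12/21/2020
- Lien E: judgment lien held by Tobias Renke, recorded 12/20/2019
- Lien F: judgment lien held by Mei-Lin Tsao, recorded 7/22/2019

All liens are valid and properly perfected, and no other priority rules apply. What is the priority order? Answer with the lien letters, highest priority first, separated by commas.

First, effective dates: A was recorded within the 20-day window, so its effective date is the deed date 3/18/2022; B's effective date is 6/27/2022, when work began.
By effective date, earliest first: F (7/22/2019), E (12/20/2019), D (12/21/2020), A (3/18/2022), B (6/27/2022), C (7/29/2022).
F would otherwise be senior to E, so under the subordination agreement F and E exchange positions.

E, F, D, A, B, C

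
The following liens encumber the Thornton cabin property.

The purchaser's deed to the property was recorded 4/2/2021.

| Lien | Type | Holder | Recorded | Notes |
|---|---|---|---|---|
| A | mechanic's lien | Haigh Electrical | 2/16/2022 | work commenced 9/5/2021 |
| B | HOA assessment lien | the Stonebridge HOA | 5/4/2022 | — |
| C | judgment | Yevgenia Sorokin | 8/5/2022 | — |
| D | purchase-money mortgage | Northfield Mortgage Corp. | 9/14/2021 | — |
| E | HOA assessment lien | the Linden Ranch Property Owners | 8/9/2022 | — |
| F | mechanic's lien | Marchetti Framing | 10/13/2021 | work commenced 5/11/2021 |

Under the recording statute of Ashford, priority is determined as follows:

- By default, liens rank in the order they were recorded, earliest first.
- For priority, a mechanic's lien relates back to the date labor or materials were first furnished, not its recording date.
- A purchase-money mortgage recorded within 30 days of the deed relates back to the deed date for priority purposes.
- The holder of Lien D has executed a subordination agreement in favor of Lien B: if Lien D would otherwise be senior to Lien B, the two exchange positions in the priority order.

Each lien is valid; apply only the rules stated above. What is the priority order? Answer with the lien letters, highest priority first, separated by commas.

F, A, B, D, C, E

Effective dates after the stated exceptions: A is treated as recorded 9/5/2021, the work-commencement date; D missed the 30-day window (165 days after the deed), so its recording date stands; F's effective date is 5/11/2021, when work began.
Sorted by effective date: F (5/11/2021), A (9/5/2021), D (9/14/2021), B (5/4/2022), C (8/5/2022), E (8/9/2022).
The subordination applies — D was senior to B — so D and B swap.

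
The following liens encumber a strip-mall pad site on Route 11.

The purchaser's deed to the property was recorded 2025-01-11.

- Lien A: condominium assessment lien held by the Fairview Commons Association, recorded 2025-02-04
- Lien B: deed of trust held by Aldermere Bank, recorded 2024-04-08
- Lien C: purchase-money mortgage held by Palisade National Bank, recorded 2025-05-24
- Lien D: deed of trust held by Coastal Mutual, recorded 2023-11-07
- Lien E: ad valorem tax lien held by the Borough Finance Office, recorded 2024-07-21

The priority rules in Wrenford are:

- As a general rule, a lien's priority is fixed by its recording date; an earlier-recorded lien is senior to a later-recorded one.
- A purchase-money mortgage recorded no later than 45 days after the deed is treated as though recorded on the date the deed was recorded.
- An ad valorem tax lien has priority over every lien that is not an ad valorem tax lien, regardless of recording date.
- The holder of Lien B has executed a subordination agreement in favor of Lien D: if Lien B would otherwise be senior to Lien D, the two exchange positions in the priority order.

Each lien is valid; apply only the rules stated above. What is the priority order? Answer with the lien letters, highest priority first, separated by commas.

Adjusting effective dates: C missed the 45-day window (133 days after the deed), so its recording date stands.
E is an ad valorem tax lien and takes priority over every other lien.
Among the remaining liens, by effective date: D (2023-11-07), B (2024-04-08), A (2025-02-04), C (2025-05-24).
B is already junior to D, so the subordination agreement changes nothing.

E, D, B, A, C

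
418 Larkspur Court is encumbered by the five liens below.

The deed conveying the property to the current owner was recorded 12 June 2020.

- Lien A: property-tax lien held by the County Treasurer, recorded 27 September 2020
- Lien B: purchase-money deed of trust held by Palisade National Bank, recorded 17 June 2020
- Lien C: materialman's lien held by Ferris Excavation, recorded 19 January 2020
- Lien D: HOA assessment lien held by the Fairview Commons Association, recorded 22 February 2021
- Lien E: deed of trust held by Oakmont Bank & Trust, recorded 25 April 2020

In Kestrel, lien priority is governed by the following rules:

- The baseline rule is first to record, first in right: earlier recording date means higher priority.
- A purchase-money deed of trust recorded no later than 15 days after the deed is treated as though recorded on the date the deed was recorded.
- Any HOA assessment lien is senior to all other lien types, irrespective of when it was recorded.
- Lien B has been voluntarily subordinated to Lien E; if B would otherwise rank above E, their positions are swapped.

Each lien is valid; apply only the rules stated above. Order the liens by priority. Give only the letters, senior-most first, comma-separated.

D, C, E, B, A

Adjusting effective dates: B's effective date is the deed date, 12 June 2020.
D is an HOA assessment lien, so it outranks all other liens regardless of date.
Among the remaining liens, by effective date: C (19 January 2020), E (25 April 2020), B (12 June 2020), A (27 September 2020).
B is already junior to E, so the subordination agreement changes nothing.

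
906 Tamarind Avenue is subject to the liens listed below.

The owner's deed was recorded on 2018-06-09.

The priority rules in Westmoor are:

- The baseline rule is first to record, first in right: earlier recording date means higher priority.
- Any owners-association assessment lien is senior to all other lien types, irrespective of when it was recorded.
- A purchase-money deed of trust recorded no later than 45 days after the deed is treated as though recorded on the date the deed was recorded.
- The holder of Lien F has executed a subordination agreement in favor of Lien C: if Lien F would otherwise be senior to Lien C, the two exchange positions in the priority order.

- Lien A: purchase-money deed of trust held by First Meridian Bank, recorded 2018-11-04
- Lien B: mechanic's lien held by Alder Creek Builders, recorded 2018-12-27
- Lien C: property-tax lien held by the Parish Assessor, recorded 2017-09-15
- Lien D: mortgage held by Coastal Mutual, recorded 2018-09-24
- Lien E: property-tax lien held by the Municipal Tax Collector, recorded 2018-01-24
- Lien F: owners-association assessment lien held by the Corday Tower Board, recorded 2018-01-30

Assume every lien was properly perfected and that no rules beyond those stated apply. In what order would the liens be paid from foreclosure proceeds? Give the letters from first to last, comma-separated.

C, F, E, D, A, B

Effective dates: A missed the 45-day window (148 days after the deed), so its recording date stands.
F is an owners-association assessment lien, so it outranks all other liens regardless of date.
The other liens, earliest effective date first: C (2017-09-15), E (2018-01-24), D (2018-09-24), A (2018-11-04), B (2018-12-27).
Because F would otherwise rank above C, the subordination swaps them.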